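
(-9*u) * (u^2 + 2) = -9*u^3 - 18*u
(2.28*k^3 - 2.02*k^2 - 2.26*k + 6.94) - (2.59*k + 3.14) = 2.28*k^3 - 2.02*k^2 - 4.85*k + 3.8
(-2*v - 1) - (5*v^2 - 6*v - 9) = -5*v^2 + 4*v + 8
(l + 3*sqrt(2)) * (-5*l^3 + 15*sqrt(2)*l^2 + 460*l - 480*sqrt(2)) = -5*l^4 + 550*l^2 + 900*sqrt(2)*l - 2880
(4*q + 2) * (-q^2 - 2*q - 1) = -4*q^3 - 10*q^2 - 8*q - 2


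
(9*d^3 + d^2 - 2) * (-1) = -9*d^3 - d^2 + 2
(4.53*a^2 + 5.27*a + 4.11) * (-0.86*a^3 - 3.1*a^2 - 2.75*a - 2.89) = -3.8958*a^5 - 18.5752*a^4 - 32.3291*a^3 - 40.3252*a^2 - 26.5328*a - 11.8779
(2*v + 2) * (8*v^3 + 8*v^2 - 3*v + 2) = 16*v^4 + 32*v^3 + 10*v^2 - 2*v + 4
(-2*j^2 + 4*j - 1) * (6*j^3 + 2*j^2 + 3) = -12*j^5 + 20*j^4 + 2*j^3 - 8*j^2 + 12*j - 3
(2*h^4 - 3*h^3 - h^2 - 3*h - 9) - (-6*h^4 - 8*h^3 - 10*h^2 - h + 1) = 8*h^4 + 5*h^3 + 9*h^2 - 2*h - 10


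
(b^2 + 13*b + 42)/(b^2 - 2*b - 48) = (b + 7)/(b - 8)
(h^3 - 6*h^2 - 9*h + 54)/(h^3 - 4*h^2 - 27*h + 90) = (h + 3)/(h + 5)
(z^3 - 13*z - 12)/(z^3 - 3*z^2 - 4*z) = (z + 3)/z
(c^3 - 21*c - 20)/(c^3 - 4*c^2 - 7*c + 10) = (c^2 + 5*c + 4)/(c^2 + c - 2)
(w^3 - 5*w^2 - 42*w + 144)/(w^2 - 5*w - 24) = (w^2 + 3*w - 18)/(w + 3)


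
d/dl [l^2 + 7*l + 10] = 2*l + 7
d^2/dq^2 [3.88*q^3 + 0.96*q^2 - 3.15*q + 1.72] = 23.28*q + 1.92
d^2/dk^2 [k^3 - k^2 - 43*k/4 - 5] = 6*k - 2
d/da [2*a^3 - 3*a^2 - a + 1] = 6*a^2 - 6*a - 1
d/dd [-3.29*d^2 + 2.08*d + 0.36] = 2.08 - 6.58*d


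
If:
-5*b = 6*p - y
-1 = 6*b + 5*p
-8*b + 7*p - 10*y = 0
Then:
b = -53/28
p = 29/14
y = 83/28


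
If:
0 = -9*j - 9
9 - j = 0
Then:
No Solution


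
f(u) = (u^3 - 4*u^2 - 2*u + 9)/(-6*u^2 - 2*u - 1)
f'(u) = (12*u + 2)*(u^3 - 4*u^2 - 2*u + 9)/(-6*u^2 - 2*u - 1)^2 + (3*u^2 - 8*u - 2)/(-6*u^2 - 2*u - 1)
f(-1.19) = -0.57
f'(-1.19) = -2.63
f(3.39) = 0.06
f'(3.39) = -0.10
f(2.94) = 0.10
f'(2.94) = -0.07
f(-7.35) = 1.90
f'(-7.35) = -0.18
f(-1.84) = 0.40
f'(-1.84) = -0.84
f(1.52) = -0.01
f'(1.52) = 0.42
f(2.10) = 0.11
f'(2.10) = 0.08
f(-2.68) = 0.87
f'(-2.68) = -0.38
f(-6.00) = 1.65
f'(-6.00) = -0.19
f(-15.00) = 3.21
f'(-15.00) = -0.17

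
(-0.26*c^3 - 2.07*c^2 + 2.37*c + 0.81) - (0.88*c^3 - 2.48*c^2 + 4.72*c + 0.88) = -1.14*c^3 + 0.41*c^2 - 2.35*c - 0.07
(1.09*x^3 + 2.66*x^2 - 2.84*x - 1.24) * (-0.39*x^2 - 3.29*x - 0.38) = -0.4251*x^5 - 4.6235*x^4 - 8.058*x^3 + 8.8164*x^2 + 5.1588*x + 0.4712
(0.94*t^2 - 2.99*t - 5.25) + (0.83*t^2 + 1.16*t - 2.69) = 1.77*t^2 - 1.83*t - 7.94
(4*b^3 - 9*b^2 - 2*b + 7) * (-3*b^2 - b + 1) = -12*b^5 + 23*b^4 + 19*b^3 - 28*b^2 - 9*b + 7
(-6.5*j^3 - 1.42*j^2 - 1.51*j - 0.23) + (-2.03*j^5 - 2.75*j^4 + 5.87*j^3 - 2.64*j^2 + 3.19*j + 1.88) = -2.03*j^5 - 2.75*j^4 - 0.63*j^3 - 4.06*j^2 + 1.68*j + 1.65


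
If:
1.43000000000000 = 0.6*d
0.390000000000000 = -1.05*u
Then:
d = 2.38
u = -0.37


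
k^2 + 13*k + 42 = (k + 6)*(k + 7)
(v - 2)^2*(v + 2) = v^3 - 2*v^2 - 4*v + 8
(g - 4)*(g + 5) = g^2 + g - 20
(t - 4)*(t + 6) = t^2 + 2*t - 24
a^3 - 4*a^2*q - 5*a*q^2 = a*(a - 5*q)*(a + q)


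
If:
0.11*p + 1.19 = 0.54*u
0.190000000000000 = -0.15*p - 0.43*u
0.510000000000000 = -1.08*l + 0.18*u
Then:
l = -0.27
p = -4.79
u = 1.23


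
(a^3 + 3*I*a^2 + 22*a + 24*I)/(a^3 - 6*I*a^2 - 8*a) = (a^2 + 7*I*a - 6)/(a*(a - 2*I))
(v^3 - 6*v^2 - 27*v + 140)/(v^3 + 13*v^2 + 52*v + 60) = (v^2 - 11*v + 28)/(v^2 + 8*v + 12)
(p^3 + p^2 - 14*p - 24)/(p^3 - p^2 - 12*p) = (p + 2)/p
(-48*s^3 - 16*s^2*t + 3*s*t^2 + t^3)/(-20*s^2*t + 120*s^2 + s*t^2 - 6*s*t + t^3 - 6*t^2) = (12*s^2 + 7*s*t + t^2)/(5*s*t - 30*s + t^2 - 6*t)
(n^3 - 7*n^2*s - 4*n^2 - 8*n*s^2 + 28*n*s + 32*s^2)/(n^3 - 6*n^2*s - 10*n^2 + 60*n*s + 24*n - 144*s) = (-n^2 + 7*n*s + 8*s^2)/(-n^2 + 6*n*s + 6*n - 36*s)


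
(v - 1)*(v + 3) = v^2 + 2*v - 3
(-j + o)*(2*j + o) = -2*j^2 + j*o + o^2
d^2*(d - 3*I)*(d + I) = d^4 - 2*I*d^3 + 3*d^2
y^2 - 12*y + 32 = (y - 8)*(y - 4)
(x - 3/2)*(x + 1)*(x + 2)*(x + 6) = x^4 + 15*x^3/2 + 13*x^2/2 - 18*x - 18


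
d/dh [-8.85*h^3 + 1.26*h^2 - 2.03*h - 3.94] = -26.55*h^2 + 2.52*h - 2.03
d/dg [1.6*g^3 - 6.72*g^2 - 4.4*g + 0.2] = 4.8*g^2 - 13.44*g - 4.4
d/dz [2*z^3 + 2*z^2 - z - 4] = 6*z^2 + 4*z - 1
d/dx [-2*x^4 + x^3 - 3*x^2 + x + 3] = -8*x^3 + 3*x^2 - 6*x + 1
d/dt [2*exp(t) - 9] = 2*exp(t)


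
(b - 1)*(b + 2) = b^2 + b - 2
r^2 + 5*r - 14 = (r - 2)*(r + 7)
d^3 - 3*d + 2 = (d - 1)^2*(d + 2)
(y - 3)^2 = y^2 - 6*y + 9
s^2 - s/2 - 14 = (s - 4)*(s + 7/2)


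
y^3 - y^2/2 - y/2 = y*(y - 1)*(y + 1/2)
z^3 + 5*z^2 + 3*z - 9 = (z - 1)*(z + 3)^2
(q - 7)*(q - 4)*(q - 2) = q^3 - 13*q^2 + 50*q - 56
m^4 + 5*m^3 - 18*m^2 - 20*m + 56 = (m - 2)^2*(m + 2)*(m + 7)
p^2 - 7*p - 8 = (p - 8)*(p + 1)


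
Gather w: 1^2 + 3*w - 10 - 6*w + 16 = 7 - 3*w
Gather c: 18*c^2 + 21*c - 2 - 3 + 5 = 18*c^2 + 21*c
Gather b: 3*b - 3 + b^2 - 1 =b^2 + 3*b - 4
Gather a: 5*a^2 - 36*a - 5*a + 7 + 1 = 5*a^2 - 41*a + 8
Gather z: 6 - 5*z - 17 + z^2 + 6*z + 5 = z^2 + z - 6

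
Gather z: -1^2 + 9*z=9*z - 1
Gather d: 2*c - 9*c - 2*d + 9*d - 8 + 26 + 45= -7*c + 7*d + 63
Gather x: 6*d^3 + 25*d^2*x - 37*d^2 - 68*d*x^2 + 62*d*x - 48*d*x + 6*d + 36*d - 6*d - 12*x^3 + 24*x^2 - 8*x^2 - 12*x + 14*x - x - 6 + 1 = 6*d^3 - 37*d^2 + 36*d - 12*x^3 + x^2*(16 - 68*d) + x*(25*d^2 + 14*d + 1) - 5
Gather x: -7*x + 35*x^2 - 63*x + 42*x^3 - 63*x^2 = 42*x^3 - 28*x^2 - 70*x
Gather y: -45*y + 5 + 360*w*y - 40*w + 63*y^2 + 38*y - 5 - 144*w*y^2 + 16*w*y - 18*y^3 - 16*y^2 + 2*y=-40*w - 18*y^3 + y^2*(47 - 144*w) + y*(376*w - 5)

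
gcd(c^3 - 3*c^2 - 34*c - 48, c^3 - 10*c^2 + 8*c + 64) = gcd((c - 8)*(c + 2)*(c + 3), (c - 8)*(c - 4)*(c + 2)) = c^2 - 6*c - 16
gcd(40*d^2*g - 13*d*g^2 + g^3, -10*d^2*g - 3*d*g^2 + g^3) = 5*d*g - g^2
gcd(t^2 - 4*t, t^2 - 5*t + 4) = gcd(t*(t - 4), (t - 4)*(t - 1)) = t - 4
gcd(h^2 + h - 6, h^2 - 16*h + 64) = 1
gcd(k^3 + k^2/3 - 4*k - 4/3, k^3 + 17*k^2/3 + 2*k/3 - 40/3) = k + 2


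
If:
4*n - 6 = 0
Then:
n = 3/2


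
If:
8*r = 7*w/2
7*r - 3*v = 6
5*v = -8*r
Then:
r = 30/59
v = -48/59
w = 480/413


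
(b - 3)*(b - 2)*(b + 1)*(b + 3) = b^4 - b^3 - 11*b^2 + 9*b + 18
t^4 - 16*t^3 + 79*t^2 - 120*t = t*(t - 8)*(t - 5)*(t - 3)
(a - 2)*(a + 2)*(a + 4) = a^3 + 4*a^2 - 4*a - 16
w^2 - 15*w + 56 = (w - 8)*(w - 7)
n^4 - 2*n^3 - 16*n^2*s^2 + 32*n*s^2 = n*(n - 2)*(n - 4*s)*(n + 4*s)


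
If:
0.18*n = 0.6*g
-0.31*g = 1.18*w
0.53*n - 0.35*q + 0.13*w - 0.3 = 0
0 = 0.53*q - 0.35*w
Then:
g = 0.17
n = 0.56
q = -0.03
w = -0.04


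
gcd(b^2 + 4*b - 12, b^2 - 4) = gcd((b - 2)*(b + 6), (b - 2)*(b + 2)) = b - 2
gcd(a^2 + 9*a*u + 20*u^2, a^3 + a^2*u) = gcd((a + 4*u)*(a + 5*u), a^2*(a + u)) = 1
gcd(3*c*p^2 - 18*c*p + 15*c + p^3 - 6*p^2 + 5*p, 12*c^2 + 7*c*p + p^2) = 3*c + p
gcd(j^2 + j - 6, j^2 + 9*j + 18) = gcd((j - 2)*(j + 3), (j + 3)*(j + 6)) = j + 3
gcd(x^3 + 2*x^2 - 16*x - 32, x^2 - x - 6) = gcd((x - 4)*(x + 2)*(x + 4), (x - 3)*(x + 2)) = x + 2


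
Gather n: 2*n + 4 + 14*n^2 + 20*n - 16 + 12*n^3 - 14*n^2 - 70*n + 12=12*n^3 - 48*n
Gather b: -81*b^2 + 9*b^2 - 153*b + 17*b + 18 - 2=-72*b^2 - 136*b + 16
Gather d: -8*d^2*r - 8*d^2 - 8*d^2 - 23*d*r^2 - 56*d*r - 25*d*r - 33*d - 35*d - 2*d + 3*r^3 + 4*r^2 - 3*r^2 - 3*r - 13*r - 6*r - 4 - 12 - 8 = d^2*(-8*r - 16) + d*(-23*r^2 - 81*r - 70) + 3*r^3 + r^2 - 22*r - 24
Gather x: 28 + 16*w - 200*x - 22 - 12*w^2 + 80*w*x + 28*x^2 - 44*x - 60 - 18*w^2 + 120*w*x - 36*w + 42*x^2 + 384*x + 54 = -30*w^2 - 20*w + 70*x^2 + x*(200*w + 140)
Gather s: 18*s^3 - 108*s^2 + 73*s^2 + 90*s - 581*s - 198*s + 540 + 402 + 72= 18*s^3 - 35*s^2 - 689*s + 1014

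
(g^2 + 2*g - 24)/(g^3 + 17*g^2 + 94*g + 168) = (g - 4)/(g^2 + 11*g + 28)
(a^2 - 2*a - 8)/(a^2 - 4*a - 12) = (a - 4)/(a - 6)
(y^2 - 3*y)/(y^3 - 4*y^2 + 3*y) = 1/(y - 1)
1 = 1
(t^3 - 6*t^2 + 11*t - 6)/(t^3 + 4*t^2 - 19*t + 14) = (t - 3)/(t + 7)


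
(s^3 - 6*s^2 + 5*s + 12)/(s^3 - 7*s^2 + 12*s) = (s + 1)/s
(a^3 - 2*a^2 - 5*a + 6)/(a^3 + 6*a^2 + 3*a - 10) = (a - 3)/(a + 5)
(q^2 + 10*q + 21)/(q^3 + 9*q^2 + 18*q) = (q + 7)/(q*(q + 6))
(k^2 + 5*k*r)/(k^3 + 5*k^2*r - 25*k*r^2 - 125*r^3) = k/(k^2 - 25*r^2)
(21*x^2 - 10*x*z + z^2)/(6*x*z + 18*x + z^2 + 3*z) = (21*x^2 - 10*x*z + z^2)/(6*x*z + 18*x + z^2 + 3*z)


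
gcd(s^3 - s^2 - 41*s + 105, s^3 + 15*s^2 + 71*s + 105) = s + 7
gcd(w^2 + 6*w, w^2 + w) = w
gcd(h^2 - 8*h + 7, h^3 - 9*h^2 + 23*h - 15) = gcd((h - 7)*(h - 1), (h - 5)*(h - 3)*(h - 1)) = h - 1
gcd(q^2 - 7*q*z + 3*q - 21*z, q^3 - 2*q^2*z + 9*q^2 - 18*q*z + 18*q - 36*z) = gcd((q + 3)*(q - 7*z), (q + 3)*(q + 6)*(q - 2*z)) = q + 3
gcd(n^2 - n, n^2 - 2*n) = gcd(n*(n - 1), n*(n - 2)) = n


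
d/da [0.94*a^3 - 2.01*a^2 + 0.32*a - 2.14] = 2.82*a^2 - 4.02*a + 0.32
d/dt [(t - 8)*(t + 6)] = 2*t - 2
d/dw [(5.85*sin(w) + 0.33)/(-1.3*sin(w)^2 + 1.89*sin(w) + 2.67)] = (7.605*sin(w)^2 + 0.858000000000001*sin(w) + 14.9958)*cos(w)/(1.69*sin(w)^4 - 4.914*sin(w)^3 - 3.3699*sin(w)^2 + 10.0926*sin(w) + 7.1289)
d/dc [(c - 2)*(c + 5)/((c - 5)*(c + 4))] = 2*(-2*c^2 - 10*c - 35)/(c^4 - 2*c^3 - 39*c^2 + 40*c + 400)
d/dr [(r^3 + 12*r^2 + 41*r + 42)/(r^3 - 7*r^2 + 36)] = (-19*r^2 - 6*r + 369)/(r^4 - 18*r^3 + 117*r^2 - 324*r + 324)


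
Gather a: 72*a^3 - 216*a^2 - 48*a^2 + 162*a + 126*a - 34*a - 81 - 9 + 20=72*a^3 - 264*a^2 + 254*a - 70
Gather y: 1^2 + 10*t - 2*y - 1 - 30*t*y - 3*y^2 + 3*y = 10*t - 3*y^2 + y*(1 - 30*t)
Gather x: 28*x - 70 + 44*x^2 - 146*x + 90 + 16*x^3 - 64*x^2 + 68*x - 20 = 16*x^3 - 20*x^2 - 50*x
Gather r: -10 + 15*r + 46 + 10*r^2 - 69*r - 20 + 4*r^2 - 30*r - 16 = 14*r^2 - 84*r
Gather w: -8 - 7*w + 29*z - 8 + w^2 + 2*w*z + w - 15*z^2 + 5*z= w^2 + w*(2*z - 6) - 15*z^2 + 34*z - 16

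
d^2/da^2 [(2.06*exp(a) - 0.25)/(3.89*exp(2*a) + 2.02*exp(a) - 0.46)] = (31.172126*exp(4*a) - 31.319168*exp(3*a) + 16.223634*exp(2*a) - 0.895348*exp(a) + 0.203596)*exp(a)/(58.863869*exp(6*a) + 91.700526*exp(5*a) + 26.73597*exp(4*a) - 13.44512*exp(3*a) - 3.16158*exp(2*a) + 1.282296*exp(a) - 0.097336)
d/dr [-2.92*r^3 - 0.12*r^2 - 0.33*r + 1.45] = -8.76*r^2 - 0.24*r - 0.33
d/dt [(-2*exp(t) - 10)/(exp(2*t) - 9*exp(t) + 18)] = 2*((exp(t) + 5)*(2*exp(t) - 9) - exp(2*t) + 9*exp(t) - 18)*exp(t)/(exp(2*t) - 9*exp(t) + 18)^2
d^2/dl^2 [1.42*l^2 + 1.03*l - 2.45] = 2.84000000000000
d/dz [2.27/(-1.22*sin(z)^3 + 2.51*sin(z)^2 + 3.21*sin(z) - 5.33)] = (8.3082*sin(z)^2 - 11.3954*sin(z) - 7.2867)*cos(z)/(1.22*sin(z)^3 - 2.51*sin(z)^2 - 3.21*sin(z) + 5.33)^2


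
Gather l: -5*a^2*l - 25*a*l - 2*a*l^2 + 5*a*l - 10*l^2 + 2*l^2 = l^2*(-2*a - 8) + l*(-5*a^2 - 20*a)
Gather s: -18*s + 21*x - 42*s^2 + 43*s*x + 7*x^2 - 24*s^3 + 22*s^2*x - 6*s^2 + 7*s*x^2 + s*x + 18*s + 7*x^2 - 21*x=-24*s^3 + s^2*(22*x - 48) + s*(7*x^2 + 44*x) + 14*x^2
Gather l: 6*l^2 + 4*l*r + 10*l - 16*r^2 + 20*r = 6*l^2 + l*(4*r + 10) - 16*r^2 + 20*r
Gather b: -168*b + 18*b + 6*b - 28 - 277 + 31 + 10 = -144*b - 264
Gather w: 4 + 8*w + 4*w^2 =4*w^2 + 8*w + 4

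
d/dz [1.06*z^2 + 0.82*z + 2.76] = 2.12*z + 0.82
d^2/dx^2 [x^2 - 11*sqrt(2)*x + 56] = 2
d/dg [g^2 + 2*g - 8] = 2*g + 2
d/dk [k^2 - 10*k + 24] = 2*k - 10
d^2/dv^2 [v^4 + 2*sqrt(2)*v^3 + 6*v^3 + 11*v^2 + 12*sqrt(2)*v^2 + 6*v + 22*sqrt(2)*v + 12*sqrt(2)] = 12*v^2 + 12*sqrt(2)*v + 36*v + 22 + 24*sqrt(2)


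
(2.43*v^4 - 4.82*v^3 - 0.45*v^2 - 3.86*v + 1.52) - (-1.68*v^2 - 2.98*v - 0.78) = 2.43*v^4 - 4.82*v^3 + 1.23*v^2 - 0.88*v + 2.3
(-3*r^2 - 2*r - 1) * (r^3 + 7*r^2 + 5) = -3*r^5 - 23*r^4 - 15*r^3 - 22*r^2 - 10*r - 5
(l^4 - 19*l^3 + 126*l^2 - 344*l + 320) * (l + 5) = l^5 - 14*l^4 + 31*l^3 + 286*l^2 - 1400*l + 1600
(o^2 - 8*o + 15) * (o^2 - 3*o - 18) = o^4 - 11*o^3 + 21*o^2 + 99*o - 270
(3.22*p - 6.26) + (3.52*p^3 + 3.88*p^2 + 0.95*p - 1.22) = 3.52*p^3 + 3.88*p^2 + 4.17*p - 7.48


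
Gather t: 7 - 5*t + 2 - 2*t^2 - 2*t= -2*t^2 - 7*t + 9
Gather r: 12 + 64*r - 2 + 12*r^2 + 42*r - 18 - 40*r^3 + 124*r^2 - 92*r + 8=-40*r^3 + 136*r^2 + 14*r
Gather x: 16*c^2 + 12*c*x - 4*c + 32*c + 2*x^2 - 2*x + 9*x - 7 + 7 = 16*c^2 + 28*c + 2*x^2 + x*(12*c + 7)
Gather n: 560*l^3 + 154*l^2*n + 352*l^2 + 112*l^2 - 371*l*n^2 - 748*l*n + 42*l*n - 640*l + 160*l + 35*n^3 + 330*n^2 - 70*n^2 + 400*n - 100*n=560*l^3 + 464*l^2 - 480*l + 35*n^3 + n^2*(260 - 371*l) + n*(154*l^2 - 706*l + 300)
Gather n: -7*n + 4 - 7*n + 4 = 8 - 14*n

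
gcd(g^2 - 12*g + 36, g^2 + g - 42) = g - 6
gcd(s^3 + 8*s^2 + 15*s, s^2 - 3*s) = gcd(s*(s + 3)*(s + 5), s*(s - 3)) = s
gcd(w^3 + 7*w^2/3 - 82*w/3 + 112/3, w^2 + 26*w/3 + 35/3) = w + 7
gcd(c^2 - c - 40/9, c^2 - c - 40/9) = c^2 - c - 40/9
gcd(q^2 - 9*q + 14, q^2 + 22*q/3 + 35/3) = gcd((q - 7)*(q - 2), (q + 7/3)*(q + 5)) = 1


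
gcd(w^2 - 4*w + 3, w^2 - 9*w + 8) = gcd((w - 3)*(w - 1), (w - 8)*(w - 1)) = w - 1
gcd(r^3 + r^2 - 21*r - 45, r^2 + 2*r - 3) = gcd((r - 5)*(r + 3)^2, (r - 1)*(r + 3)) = r + 3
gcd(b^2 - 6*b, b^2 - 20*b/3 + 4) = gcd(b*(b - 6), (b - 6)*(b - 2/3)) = b - 6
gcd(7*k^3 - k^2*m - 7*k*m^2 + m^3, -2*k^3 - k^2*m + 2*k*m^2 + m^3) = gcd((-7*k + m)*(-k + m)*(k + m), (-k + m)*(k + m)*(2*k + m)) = k^2 - m^2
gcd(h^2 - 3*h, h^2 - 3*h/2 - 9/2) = h - 3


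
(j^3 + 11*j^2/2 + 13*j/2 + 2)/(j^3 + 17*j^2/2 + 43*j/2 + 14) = (2*j + 1)/(2*j + 7)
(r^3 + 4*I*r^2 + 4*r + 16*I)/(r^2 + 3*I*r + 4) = (r^2 + 4)/(r - I)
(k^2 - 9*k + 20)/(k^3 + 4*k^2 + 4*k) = (k^2 - 9*k + 20)/(k*(k^2 + 4*k + 4))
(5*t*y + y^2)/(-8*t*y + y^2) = (5*t + y)/(-8*t + y)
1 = 1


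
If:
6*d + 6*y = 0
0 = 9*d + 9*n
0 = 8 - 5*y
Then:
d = -8/5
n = 8/5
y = 8/5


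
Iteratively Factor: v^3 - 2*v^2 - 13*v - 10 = (v + 2)*(v^2 - 4*v - 5) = (v + 1)*(v + 2)*(v - 5)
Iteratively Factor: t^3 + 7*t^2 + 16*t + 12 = (t + 2)*(t^2 + 5*t + 6) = (t + 2)*(t + 3)*(t + 2)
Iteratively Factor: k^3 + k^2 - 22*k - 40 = (k - 5)*(k^2 + 6*k + 8) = (k - 5)*(k + 2)*(k + 4)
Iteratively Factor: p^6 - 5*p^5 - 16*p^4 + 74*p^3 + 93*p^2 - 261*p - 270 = (p - 3)*(p^5 - 2*p^4 - 22*p^3 + 8*p^2 + 117*p + 90) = (p - 3)^2*(p^4 + p^3 - 19*p^2 - 49*p - 30) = (p - 3)^2*(p + 1)*(p^3 - 19*p - 30) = (p - 3)^2*(p + 1)*(p + 2)*(p^2 - 2*p - 15) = (p - 3)^2*(p + 1)*(p + 2)*(p + 3)*(p - 5)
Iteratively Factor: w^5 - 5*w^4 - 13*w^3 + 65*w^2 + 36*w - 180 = (w - 2)*(w^4 - 3*w^3 - 19*w^2 + 27*w + 90) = (w - 2)*(w + 3)*(w^3 - 6*w^2 - w + 30) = (w - 3)*(w - 2)*(w + 3)*(w^2 - 3*w - 10) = (w - 3)*(w - 2)*(w + 2)*(w + 3)*(w - 5)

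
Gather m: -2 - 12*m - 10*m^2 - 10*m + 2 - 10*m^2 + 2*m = -20*m^2 - 20*m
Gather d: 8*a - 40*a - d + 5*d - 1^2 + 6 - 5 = -32*a + 4*d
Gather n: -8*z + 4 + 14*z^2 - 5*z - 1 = 14*z^2 - 13*z + 3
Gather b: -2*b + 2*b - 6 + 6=0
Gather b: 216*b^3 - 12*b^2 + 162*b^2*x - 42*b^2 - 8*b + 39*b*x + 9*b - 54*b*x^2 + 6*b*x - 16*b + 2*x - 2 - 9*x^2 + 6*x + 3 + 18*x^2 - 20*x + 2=216*b^3 + b^2*(162*x - 54) + b*(-54*x^2 + 45*x - 15) + 9*x^2 - 12*x + 3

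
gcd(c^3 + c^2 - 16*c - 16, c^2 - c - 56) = 1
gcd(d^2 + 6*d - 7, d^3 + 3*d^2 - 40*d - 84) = d + 7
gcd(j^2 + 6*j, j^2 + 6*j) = j^2 + 6*j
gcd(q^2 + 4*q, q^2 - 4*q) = q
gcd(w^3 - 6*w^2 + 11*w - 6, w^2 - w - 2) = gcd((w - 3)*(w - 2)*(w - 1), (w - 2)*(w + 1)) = w - 2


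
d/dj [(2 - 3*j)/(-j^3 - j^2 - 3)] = (3*j^3 + 3*j^2 - j*(3*j - 2)*(3*j + 2) + 9)/(j^3 + j^2 + 3)^2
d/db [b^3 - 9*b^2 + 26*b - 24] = 3*b^2 - 18*b + 26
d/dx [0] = 0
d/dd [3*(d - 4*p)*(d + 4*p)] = 6*d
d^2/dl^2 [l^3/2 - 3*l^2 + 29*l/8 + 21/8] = 3*l - 6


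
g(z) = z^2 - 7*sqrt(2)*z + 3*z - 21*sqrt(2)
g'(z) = 2*z - 7*sqrt(2) + 3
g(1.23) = -36.67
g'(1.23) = -4.44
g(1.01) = -35.65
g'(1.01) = -4.88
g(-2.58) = -5.24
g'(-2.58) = -12.06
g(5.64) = -36.80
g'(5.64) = 4.38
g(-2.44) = -6.91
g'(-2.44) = -11.78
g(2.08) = -39.72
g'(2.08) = -2.74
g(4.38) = -40.73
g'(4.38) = 1.86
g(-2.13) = -10.47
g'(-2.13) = -11.16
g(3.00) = -41.40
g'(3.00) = -0.90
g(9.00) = -10.79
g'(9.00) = 11.10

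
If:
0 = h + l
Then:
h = -l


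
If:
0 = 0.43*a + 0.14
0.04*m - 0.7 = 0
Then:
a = -0.33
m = 17.50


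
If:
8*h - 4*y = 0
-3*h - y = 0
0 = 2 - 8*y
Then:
No Solution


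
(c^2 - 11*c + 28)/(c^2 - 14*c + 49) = (c - 4)/(c - 7)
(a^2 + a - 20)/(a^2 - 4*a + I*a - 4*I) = (a + 5)/(a + I)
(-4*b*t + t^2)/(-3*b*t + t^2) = (4*b - t)/(3*b - t)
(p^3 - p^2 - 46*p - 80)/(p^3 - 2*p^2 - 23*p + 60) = (p^2 - 6*p - 16)/(p^2 - 7*p + 12)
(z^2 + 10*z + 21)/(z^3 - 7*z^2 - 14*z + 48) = (z + 7)/(z^2 - 10*z + 16)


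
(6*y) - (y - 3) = 5*y + 3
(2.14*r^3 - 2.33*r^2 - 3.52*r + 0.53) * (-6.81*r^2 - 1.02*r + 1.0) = -14.5734*r^5 + 13.6845*r^4 + 28.4878*r^3 - 2.3489*r^2 - 4.0606*r + 0.53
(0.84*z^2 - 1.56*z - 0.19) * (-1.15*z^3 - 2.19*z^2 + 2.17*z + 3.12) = -0.966*z^5 - 0.0456000000000001*z^4 + 5.4577*z^3 - 0.3483*z^2 - 5.2795*z - 0.5928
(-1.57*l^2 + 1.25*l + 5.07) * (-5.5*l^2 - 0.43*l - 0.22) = 8.635*l^4 - 6.1999*l^3 - 28.0771*l^2 - 2.4551*l - 1.1154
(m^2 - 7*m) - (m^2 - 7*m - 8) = 8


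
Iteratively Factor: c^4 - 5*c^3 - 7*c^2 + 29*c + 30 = (c - 3)*(c^3 - 2*c^2 - 13*c - 10) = (c - 3)*(c + 1)*(c^2 - 3*c - 10) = (c - 3)*(c + 1)*(c + 2)*(c - 5)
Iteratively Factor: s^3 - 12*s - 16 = (s + 2)*(s^2 - 2*s - 8) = (s + 2)^2*(s - 4)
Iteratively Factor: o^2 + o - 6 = (o + 3)*(o - 2)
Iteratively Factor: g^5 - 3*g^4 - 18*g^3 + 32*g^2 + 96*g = (g - 4)*(g^4 + g^3 - 14*g^2 - 24*g) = (g - 4)*(g + 3)*(g^3 - 2*g^2 - 8*g) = (g - 4)^2*(g + 3)*(g^2 + 2*g) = (g - 4)^2*(g + 2)*(g + 3)*(g)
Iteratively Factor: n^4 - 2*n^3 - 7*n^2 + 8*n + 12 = (n - 3)*(n^3 + n^2 - 4*n - 4) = (n - 3)*(n + 2)*(n^2 - n - 2) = (n - 3)*(n + 1)*(n + 2)*(n - 2)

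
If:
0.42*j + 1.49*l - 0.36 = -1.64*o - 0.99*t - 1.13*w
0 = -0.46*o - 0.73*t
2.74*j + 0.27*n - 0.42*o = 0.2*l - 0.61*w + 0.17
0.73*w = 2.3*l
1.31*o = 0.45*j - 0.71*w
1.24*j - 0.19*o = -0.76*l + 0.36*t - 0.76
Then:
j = -0.77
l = 0.29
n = 5.41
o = -0.75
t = 0.47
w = 0.90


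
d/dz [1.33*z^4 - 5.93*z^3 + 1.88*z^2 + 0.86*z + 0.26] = 5.32*z^3 - 17.79*z^2 + 3.76*z + 0.86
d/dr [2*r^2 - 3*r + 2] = 4*r - 3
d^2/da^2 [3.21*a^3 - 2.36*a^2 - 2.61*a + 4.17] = 19.26*a - 4.72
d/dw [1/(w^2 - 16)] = -2*w/(w^2 - 16)^2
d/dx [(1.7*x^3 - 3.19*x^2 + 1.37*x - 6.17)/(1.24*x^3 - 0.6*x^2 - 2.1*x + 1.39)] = (2.9356*x^4 - 10.5376*x^3 + 37.5624*x^2 - 16.2722*x - 11.0527)/(1.5376*x^6 - 1.488*x^5 - 4.848*x^4 + 5.9672*x^3 + 2.742*x^2 - 5.838*x + 1.9321)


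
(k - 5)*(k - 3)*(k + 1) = k^3 - 7*k^2 + 7*k + 15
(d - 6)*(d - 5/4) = d^2 - 29*d/4 + 15/2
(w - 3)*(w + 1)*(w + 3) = w^3 + w^2 - 9*w - 9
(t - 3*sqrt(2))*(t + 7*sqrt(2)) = t^2 + 4*sqrt(2)*t - 42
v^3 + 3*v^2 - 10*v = v*(v - 2)*(v + 5)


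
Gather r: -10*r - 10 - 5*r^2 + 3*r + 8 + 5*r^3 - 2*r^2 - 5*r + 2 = 5*r^3 - 7*r^2 - 12*r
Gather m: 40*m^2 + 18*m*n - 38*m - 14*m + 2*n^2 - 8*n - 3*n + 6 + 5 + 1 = 40*m^2 + m*(18*n - 52) + 2*n^2 - 11*n + 12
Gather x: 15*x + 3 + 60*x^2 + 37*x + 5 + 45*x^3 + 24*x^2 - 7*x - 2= 45*x^3 + 84*x^2 + 45*x + 6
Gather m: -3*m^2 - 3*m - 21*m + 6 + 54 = -3*m^2 - 24*m + 60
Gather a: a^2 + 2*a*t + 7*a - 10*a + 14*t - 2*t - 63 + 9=a^2 + a*(2*t - 3) + 12*t - 54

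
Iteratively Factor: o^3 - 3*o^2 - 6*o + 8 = (o - 4)*(o^2 + o - 2) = (o - 4)*(o - 1)*(o + 2)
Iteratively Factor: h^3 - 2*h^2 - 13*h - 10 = (h + 1)*(h^2 - 3*h - 10) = (h - 5)*(h + 1)*(h + 2)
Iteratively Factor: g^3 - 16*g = (g - 4)*(g^2 + 4*g) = (g - 4)*(g + 4)*(g)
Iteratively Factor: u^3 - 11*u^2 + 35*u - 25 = (u - 5)*(u^2 - 6*u + 5) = (u - 5)^2*(u - 1)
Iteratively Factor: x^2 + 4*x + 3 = (x + 1)*(x + 3)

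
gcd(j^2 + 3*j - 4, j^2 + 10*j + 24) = j + 4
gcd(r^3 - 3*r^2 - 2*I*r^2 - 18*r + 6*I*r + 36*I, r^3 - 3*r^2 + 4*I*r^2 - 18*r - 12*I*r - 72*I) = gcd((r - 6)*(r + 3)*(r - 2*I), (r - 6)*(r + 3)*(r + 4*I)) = r^2 - 3*r - 18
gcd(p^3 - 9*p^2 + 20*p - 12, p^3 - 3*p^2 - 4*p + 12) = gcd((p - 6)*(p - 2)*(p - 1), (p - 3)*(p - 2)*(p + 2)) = p - 2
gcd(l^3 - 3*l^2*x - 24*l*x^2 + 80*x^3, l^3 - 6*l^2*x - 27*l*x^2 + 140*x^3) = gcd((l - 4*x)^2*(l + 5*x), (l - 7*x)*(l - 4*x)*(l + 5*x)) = -l^2 - l*x + 20*x^2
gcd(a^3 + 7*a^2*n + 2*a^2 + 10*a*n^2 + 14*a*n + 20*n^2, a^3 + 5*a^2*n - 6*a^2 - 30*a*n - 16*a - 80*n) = a^2 + 5*a*n + 2*a + 10*n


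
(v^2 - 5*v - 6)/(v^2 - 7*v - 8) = (v - 6)/(v - 8)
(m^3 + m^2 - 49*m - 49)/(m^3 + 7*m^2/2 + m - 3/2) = 2*(m^2 - 49)/(2*m^2 + 5*m - 3)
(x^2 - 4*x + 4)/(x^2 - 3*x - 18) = (-x^2 + 4*x - 4)/(-x^2 + 3*x + 18)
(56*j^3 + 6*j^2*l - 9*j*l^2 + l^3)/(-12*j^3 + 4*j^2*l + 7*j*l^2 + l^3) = (-28*j^2 + 11*j*l - l^2)/(6*j^2 - 5*j*l - l^2)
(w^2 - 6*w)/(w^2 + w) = (w - 6)/(w + 1)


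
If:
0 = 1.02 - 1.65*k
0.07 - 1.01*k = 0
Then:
No Solution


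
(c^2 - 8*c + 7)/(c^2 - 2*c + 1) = (c - 7)/(c - 1)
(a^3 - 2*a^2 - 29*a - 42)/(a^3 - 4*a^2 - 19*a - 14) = (a + 3)/(a + 1)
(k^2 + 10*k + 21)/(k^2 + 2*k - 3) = (k + 7)/(k - 1)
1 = 1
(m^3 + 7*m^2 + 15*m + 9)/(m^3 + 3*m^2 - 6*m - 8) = (m^2 + 6*m + 9)/(m^2 + 2*m - 8)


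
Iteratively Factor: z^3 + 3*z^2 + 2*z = (z + 1)*(z^2 + 2*z) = z*(z + 1)*(z + 2)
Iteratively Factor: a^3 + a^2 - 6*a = (a - 2)*(a^2 + 3*a) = a*(a - 2)*(a + 3)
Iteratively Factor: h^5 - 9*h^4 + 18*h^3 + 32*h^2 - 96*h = (h - 3)*(h^4 - 6*h^3 + 32*h) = (h - 4)*(h - 3)*(h^3 - 2*h^2 - 8*h) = (h - 4)^2*(h - 3)*(h^2 + 2*h) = h*(h - 4)^2*(h - 3)*(h + 2)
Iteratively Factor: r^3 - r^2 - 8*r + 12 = (r - 2)*(r^2 + r - 6) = (r - 2)*(r + 3)*(r - 2)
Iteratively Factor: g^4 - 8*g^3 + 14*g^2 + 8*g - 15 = (g - 1)*(g^3 - 7*g^2 + 7*g + 15) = (g - 1)*(g + 1)*(g^2 - 8*g + 15) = (g - 5)*(g - 1)*(g + 1)*(g - 3)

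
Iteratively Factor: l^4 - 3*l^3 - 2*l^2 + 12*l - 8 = (l + 2)*(l^3 - 5*l^2 + 8*l - 4) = (l - 2)*(l + 2)*(l^2 - 3*l + 2) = (l - 2)^2*(l + 2)*(l - 1)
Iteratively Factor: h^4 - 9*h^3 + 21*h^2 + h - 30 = (h - 2)*(h^3 - 7*h^2 + 7*h + 15) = (h - 5)*(h - 2)*(h^2 - 2*h - 3) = (h - 5)*(h - 3)*(h - 2)*(h + 1)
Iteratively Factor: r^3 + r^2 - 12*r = (r)*(r^2 + r - 12) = r*(r + 4)*(r - 3)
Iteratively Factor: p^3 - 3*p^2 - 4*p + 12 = (p - 2)*(p^2 - p - 6) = (p - 3)*(p - 2)*(p + 2)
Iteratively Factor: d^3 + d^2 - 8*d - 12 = (d - 3)*(d^2 + 4*d + 4) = (d - 3)*(d + 2)*(d + 2)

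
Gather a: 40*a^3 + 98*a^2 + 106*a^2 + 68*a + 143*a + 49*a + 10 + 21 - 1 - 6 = 40*a^3 + 204*a^2 + 260*a + 24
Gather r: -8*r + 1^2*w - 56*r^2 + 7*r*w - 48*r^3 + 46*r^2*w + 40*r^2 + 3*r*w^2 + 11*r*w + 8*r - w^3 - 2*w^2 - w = -48*r^3 + r^2*(46*w - 16) + r*(3*w^2 + 18*w) - w^3 - 2*w^2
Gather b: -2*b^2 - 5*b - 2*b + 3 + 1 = -2*b^2 - 7*b + 4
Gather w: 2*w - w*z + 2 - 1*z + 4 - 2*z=w*(2 - z) - 3*z + 6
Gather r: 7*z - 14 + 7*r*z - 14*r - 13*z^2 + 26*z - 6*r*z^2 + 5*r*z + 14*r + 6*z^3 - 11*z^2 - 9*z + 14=r*(-6*z^2 + 12*z) + 6*z^3 - 24*z^2 + 24*z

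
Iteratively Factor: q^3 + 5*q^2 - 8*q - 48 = (q - 3)*(q^2 + 8*q + 16) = (q - 3)*(q + 4)*(q + 4)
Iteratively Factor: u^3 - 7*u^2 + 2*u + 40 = (u - 5)*(u^2 - 2*u - 8) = (u - 5)*(u + 2)*(u - 4)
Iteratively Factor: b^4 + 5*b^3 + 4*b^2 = (b)*(b^3 + 5*b^2 + 4*b) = b*(b + 1)*(b^2 + 4*b) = b^2*(b + 1)*(b + 4)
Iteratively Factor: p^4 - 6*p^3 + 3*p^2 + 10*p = (p + 1)*(p^3 - 7*p^2 + 10*p) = p*(p + 1)*(p^2 - 7*p + 10) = p*(p - 2)*(p + 1)*(p - 5)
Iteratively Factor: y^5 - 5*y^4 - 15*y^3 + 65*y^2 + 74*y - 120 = (y - 1)*(y^4 - 4*y^3 - 19*y^2 + 46*y + 120) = (y - 5)*(y - 1)*(y^3 + y^2 - 14*y - 24) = (y - 5)*(y - 1)*(y + 2)*(y^2 - y - 12) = (y - 5)*(y - 1)*(y + 2)*(y + 3)*(y - 4)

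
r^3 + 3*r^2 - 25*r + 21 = (r - 3)*(r - 1)*(r + 7)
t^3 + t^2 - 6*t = t*(t - 2)*(t + 3)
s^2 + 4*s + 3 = (s + 1)*(s + 3)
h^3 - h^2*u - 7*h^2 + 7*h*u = h*(h - 7)*(h - u)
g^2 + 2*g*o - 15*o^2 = (g - 3*o)*(g + 5*o)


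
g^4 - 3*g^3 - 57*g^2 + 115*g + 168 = (g - 8)*(g - 3)*(g + 1)*(g + 7)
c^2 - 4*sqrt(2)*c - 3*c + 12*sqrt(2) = (c - 3)*(c - 4*sqrt(2))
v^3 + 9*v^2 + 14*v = v*(v + 2)*(v + 7)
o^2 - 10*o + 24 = (o - 6)*(o - 4)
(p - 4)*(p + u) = p^2 + p*u - 4*p - 4*u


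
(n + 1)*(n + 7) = n^2 + 8*n + 7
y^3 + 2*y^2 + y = y*(y + 1)^2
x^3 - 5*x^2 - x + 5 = (x - 5)*(x - 1)*(x + 1)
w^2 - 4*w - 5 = (w - 5)*(w + 1)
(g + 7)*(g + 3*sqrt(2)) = g^2 + 3*sqrt(2)*g + 7*g + 21*sqrt(2)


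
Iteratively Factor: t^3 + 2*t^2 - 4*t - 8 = (t + 2)*(t^2 - 4) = (t - 2)*(t + 2)*(t + 2)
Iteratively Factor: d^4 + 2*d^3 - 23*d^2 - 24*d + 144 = (d - 3)*(d^3 + 5*d^2 - 8*d - 48) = (d - 3)^2*(d^2 + 8*d + 16) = (d - 3)^2*(d + 4)*(d + 4)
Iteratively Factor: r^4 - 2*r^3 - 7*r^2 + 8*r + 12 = (r - 3)*(r^3 + r^2 - 4*r - 4) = (r - 3)*(r + 1)*(r^2 - 4) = (r - 3)*(r - 2)*(r + 1)*(r + 2)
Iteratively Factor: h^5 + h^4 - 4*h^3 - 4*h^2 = (h + 1)*(h^4 - 4*h^2) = (h - 2)*(h + 1)*(h^3 + 2*h^2) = h*(h - 2)*(h + 1)*(h^2 + 2*h) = h*(h - 2)*(h + 1)*(h + 2)*(h)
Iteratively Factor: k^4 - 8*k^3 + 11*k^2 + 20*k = (k - 5)*(k^3 - 3*k^2 - 4*k) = (k - 5)*(k + 1)*(k^2 - 4*k) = k*(k - 5)*(k + 1)*(k - 4)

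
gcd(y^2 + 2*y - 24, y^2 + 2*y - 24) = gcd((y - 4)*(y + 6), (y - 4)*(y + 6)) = y^2 + 2*y - 24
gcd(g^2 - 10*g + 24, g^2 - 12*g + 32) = g - 4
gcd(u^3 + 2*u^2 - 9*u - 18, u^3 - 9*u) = u^2 - 9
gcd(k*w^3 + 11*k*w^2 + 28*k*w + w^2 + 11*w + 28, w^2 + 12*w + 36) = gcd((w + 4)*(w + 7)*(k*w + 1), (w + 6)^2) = 1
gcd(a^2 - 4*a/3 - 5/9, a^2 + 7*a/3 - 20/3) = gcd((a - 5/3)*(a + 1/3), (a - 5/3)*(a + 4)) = a - 5/3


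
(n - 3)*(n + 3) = n^2 - 9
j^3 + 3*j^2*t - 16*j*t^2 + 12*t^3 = (j - 2*t)*(j - t)*(j + 6*t)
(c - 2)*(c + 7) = c^2 + 5*c - 14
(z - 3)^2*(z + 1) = z^3 - 5*z^2 + 3*z + 9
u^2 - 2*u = u*(u - 2)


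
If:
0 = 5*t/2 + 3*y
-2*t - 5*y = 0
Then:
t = 0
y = 0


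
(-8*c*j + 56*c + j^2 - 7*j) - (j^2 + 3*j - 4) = -8*c*j + 56*c - 10*j + 4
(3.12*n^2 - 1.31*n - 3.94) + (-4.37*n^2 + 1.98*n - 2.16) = -1.25*n^2 + 0.67*n - 6.1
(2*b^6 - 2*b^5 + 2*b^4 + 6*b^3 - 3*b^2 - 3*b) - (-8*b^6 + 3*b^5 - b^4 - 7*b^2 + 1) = 10*b^6 - 5*b^5 + 3*b^4 + 6*b^3 + 4*b^2 - 3*b - 1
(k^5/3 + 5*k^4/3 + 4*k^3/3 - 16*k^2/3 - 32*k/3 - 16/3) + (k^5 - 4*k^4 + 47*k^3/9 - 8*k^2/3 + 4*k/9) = 4*k^5/3 - 7*k^4/3 + 59*k^3/9 - 8*k^2 - 92*k/9 - 16/3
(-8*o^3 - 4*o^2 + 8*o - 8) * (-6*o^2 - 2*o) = 48*o^5 + 40*o^4 - 40*o^3 + 32*o^2 + 16*o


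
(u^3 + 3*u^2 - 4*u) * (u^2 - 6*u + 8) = u^5 - 3*u^4 - 14*u^3 + 48*u^2 - 32*u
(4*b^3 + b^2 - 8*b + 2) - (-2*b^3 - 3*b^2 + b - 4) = 6*b^3 + 4*b^2 - 9*b + 6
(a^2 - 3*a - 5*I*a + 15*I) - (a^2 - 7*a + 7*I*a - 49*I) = 4*a - 12*I*a + 64*I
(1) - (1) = 0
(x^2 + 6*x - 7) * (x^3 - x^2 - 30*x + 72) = x^5 + 5*x^4 - 43*x^3 - 101*x^2 + 642*x - 504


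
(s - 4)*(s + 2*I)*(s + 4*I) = s^3 - 4*s^2 + 6*I*s^2 - 8*s - 24*I*s + 32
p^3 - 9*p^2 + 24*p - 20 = (p - 5)*(p - 2)^2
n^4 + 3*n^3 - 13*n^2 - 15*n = n*(n - 3)*(n + 1)*(n + 5)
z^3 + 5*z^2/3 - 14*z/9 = z*(z - 2/3)*(z + 7/3)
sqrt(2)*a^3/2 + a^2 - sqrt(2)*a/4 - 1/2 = (a - sqrt(2)/2)*(a + sqrt(2))*(sqrt(2)*a/2 + 1/2)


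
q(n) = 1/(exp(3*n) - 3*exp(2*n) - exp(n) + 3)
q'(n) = (-3*exp(3*n) + 6*exp(2*n) + exp(n))/(exp(3*n) - 3*exp(2*n) - exp(n) + 3)^2 = (-3*exp(2*n) + 6*exp(n) + 1)*exp(n)/(exp(3*n) - 3*exp(2*n) - exp(n) + 3)^2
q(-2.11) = 0.35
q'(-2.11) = 0.03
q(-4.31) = 0.33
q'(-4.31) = 0.00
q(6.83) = 0.00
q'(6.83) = -0.00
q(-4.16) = 0.34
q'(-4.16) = 0.00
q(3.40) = 0.00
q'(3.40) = -0.00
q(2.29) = 0.00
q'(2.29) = -0.01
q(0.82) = -0.33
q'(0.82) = -0.21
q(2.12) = 0.00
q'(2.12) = -0.01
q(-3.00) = 0.34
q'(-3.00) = 0.01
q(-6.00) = 0.33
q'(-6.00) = 0.00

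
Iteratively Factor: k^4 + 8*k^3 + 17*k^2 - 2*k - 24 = (k + 4)*(k^3 + 4*k^2 + k - 6) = (k + 3)*(k + 4)*(k^2 + k - 2) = (k + 2)*(k + 3)*(k + 4)*(k - 1)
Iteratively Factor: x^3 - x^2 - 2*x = (x + 1)*(x^2 - 2*x) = x*(x + 1)*(x - 2)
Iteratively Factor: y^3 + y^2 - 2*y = (y + 2)*(y^2 - y) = (y - 1)*(y + 2)*(y)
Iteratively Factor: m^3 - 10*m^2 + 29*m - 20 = (m - 5)*(m^2 - 5*m + 4) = (m - 5)*(m - 4)*(m - 1)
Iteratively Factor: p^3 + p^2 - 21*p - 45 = (p + 3)*(p^2 - 2*p - 15) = (p + 3)^2*(p - 5)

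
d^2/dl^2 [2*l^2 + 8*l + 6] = 4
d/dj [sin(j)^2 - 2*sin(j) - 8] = 2*(sin(j) - 1)*cos(j)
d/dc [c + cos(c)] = 1 - sin(c)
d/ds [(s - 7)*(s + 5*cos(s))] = s + (7 - s)*(5*sin(s) - 1) + 5*cos(s)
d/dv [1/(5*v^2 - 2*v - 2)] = 2*(1 - 5*v)/(-5*v^2 + 2*v + 2)^2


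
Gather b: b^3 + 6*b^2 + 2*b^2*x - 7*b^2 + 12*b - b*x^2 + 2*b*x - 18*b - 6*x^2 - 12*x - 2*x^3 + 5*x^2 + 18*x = b^3 + b^2*(2*x - 1) + b*(-x^2 + 2*x - 6) - 2*x^3 - x^2 + 6*x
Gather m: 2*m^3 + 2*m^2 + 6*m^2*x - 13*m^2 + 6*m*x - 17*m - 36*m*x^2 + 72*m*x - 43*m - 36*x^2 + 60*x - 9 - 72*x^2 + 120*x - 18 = 2*m^3 + m^2*(6*x - 11) + m*(-36*x^2 + 78*x - 60) - 108*x^2 + 180*x - 27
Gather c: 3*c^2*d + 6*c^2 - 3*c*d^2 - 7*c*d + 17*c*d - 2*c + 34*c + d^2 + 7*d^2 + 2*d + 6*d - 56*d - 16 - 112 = c^2*(3*d + 6) + c*(-3*d^2 + 10*d + 32) + 8*d^2 - 48*d - 128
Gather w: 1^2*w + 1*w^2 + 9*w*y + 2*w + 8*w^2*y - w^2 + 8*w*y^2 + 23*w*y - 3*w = 8*w^2*y + w*(8*y^2 + 32*y)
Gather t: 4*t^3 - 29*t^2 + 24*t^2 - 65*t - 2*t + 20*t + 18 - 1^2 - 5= 4*t^3 - 5*t^2 - 47*t + 12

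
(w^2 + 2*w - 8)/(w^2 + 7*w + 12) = (w - 2)/(w + 3)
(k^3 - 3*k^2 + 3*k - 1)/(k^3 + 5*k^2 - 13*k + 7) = (k - 1)/(k + 7)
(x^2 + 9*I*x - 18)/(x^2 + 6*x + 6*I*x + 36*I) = (x + 3*I)/(x + 6)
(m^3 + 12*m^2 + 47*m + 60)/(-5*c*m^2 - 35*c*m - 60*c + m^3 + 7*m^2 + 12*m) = (-m - 5)/(5*c - m)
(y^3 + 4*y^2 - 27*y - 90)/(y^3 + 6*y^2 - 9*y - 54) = (y - 5)/(y - 3)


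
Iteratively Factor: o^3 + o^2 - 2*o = (o)*(o^2 + o - 2) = o*(o - 1)*(o + 2)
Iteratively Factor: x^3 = (x)*(x^2) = x^2*(x)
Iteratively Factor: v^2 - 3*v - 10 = (v + 2)*(v - 5)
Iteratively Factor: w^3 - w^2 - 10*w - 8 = (w + 1)*(w^2 - 2*w - 8) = (w - 4)*(w + 1)*(w + 2)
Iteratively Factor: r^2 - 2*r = (r - 2)*(r)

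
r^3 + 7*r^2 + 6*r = r*(r + 1)*(r + 6)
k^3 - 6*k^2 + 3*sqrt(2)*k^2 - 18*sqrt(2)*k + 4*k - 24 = (k - 6)*(k + sqrt(2))*(k + 2*sqrt(2))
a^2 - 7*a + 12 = (a - 4)*(a - 3)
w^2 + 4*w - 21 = (w - 3)*(w + 7)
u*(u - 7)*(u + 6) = u^3 - u^2 - 42*u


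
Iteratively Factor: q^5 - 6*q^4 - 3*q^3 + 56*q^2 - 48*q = (q - 1)*(q^4 - 5*q^3 - 8*q^2 + 48*q) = (q - 4)*(q - 1)*(q^3 - q^2 - 12*q) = (q - 4)^2*(q - 1)*(q^2 + 3*q) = q*(q - 4)^2*(q - 1)*(q + 3)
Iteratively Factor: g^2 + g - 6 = (g - 2)*(g + 3)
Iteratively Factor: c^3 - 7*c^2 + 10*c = (c - 2)*(c^2 - 5*c) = c*(c - 2)*(c - 5)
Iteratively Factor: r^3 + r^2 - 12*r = (r - 3)*(r^2 + 4*r) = (r - 3)*(r + 4)*(r)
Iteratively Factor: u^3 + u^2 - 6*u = (u + 3)*(u^2 - 2*u) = u*(u + 3)*(u - 2)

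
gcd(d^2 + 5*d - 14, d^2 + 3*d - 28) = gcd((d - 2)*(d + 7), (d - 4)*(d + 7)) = d + 7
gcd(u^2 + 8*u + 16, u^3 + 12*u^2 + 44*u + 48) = u + 4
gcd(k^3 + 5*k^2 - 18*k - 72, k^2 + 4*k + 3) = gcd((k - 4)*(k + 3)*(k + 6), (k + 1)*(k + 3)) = k + 3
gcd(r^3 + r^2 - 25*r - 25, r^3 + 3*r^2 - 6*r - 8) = r + 1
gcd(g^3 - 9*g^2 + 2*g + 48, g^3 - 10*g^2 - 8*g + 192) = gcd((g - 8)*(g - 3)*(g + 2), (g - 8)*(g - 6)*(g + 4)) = g - 8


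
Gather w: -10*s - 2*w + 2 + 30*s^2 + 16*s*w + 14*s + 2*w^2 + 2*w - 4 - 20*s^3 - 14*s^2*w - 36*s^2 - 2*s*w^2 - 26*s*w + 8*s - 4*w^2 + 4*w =-20*s^3 - 6*s^2 + 12*s + w^2*(-2*s - 2) + w*(-14*s^2 - 10*s + 4) - 2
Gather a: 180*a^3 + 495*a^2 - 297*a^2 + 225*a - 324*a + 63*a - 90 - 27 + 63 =180*a^3 + 198*a^2 - 36*a - 54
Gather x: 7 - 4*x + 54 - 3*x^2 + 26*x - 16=-3*x^2 + 22*x + 45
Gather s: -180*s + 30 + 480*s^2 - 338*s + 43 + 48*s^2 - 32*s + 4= 528*s^2 - 550*s + 77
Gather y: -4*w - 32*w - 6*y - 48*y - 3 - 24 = -36*w - 54*y - 27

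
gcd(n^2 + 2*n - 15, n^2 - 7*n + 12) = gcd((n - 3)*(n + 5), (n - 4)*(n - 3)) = n - 3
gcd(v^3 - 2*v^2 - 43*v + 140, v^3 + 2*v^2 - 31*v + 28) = v^2 + 3*v - 28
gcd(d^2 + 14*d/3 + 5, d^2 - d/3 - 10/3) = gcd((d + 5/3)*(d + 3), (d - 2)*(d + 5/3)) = d + 5/3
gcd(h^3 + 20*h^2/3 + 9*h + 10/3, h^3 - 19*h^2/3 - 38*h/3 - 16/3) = h^2 + 5*h/3 + 2/3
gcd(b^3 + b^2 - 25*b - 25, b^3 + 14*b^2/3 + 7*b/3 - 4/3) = b + 1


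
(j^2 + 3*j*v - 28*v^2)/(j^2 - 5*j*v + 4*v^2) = (-j - 7*v)/(-j + v)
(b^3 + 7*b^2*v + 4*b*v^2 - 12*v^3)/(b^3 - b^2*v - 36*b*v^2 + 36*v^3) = (-b - 2*v)/(-b + 6*v)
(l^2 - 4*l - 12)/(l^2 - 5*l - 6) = (l + 2)/(l + 1)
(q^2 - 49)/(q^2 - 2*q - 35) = (q + 7)/(q + 5)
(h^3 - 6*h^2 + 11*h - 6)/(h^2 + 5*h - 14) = (h^2 - 4*h + 3)/(h + 7)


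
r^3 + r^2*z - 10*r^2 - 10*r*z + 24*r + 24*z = (r - 6)*(r - 4)*(r + z)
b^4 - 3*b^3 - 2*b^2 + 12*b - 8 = (b - 2)^2*(b - 1)*(b + 2)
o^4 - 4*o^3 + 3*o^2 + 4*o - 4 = (o - 2)^2*(o - 1)*(o + 1)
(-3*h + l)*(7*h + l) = -21*h^2 + 4*h*l + l^2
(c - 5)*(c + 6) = c^2 + c - 30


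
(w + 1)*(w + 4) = w^2 + 5*w + 4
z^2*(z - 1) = z^3 - z^2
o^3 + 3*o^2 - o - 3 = (o - 1)*(o + 1)*(o + 3)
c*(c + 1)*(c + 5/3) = c^3 + 8*c^2/3 + 5*c/3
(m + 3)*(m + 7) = m^2 + 10*m + 21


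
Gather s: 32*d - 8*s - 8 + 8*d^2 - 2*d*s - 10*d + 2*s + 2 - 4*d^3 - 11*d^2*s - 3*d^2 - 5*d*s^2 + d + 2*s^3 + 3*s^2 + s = -4*d^3 + 5*d^2 + 23*d + 2*s^3 + s^2*(3 - 5*d) + s*(-11*d^2 - 2*d - 5) - 6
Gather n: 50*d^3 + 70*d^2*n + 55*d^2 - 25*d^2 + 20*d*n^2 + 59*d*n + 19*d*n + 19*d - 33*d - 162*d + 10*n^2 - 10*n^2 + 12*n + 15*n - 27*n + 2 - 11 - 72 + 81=50*d^3 + 30*d^2 + 20*d*n^2 - 176*d + n*(70*d^2 + 78*d)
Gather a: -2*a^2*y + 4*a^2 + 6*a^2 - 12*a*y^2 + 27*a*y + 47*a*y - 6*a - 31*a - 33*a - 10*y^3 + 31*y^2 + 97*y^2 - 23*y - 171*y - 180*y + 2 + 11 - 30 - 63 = a^2*(10 - 2*y) + a*(-12*y^2 + 74*y - 70) - 10*y^3 + 128*y^2 - 374*y - 80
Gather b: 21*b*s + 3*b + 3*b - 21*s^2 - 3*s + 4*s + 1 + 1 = b*(21*s + 6) - 21*s^2 + s + 2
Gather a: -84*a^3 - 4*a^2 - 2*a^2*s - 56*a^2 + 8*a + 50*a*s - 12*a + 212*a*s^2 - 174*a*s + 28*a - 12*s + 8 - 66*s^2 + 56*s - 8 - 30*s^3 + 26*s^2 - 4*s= -84*a^3 + a^2*(-2*s - 60) + a*(212*s^2 - 124*s + 24) - 30*s^3 - 40*s^2 + 40*s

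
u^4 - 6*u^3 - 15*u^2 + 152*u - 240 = (u - 4)^2*(u - 3)*(u + 5)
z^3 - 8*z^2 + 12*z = z*(z - 6)*(z - 2)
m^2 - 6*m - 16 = (m - 8)*(m + 2)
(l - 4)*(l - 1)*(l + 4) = l^3 - l^2 - 16*l + 16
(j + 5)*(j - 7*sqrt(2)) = j^2 - 7*sqrt(2)*j + 5*j - 35*sqrt(2)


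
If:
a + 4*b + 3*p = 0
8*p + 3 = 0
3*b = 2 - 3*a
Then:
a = 37/72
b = 11/72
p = -3/8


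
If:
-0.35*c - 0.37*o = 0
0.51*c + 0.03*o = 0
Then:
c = 0.00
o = 0.00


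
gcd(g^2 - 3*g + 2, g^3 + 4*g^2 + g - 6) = g - 1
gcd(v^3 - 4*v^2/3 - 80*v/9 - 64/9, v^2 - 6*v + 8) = v - 4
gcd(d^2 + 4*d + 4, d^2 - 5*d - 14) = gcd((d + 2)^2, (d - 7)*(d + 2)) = d + 2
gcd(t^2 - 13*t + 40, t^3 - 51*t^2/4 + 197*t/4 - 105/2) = t - 5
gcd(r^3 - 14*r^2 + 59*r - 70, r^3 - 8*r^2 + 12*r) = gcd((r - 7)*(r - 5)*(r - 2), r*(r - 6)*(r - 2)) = r - 2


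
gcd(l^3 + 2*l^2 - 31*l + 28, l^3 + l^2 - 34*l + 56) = l^2 + 3*l - 28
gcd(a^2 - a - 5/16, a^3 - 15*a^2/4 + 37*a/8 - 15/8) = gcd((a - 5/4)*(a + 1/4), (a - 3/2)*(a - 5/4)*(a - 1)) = a - 5/4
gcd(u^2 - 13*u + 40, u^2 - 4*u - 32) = u - 8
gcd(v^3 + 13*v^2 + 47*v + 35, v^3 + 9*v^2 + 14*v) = v + 7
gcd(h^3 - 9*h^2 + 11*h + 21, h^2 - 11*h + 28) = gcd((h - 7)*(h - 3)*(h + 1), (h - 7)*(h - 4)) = h - 7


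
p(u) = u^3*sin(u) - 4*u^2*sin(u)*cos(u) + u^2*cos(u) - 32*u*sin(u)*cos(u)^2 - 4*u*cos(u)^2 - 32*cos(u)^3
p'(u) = u^3*cos(u) + 4*u^2*sin(u)^2 + 2*u^2*sin(u) - 4*u^2*cos(u)^2 + 64*u*sin(u)^2*cos(u) - 32*u*cos(u)^3 + 2*u*cos(u) + 64*sin(u)*cos(u)^2 - 4*cos(u)^2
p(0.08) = -32.21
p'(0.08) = -1.26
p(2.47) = -4.35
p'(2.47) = -1.62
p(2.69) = -2.46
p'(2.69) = 18.61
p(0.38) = -30.87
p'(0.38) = 10.84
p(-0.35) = -28.39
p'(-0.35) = -17.24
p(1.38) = -0.45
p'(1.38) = 29.79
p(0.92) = -17.56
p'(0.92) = 37.09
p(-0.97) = -9.68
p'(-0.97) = -38.23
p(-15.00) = 1447.69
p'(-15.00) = 2226.91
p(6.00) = 11.85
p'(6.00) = -84.06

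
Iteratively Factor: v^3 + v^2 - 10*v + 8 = (v + 4)*(v^2 - 3*v + 2) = (v - 1)*(v + 4)*(v - 2)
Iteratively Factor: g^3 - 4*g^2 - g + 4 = (g - 4)*(g^2 - 1) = (g - 4)*(g + 1)*(g - 1)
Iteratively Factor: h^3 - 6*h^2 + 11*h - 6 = (h - 2)*(h^2 - 4*h + 3) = (h - 3)*(h - 2)*(h - 1)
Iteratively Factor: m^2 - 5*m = (m - 5)*(m)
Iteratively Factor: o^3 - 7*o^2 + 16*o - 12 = (o - 2)*(o^2 - 5*o + 6) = (o - 3)*(o - 2)*(o - 2)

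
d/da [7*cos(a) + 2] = -7*sin(a)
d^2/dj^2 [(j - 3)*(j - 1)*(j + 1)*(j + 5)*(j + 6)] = 20*j^3 + 96*j^2 - 24*j - 196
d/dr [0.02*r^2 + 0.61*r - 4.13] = 0.04*r + 0.61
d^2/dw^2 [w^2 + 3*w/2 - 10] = 2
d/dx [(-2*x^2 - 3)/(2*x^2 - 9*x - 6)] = 9*(2*x^2 + 4*x - 3)/(4*x^4 - 36*x^3 + 57*x^2 + 108*x + 36)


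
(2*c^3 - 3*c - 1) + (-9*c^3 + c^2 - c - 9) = -7*c^3 + c^2 - 4*c - 10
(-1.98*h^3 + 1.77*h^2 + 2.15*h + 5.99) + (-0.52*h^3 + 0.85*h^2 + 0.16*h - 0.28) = -2.5*h^3 + 2.62*h^2 + 2.31*h + 5.71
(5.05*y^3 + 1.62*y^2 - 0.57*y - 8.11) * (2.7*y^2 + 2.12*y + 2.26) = 13.635*y^5 + 15.08*y^4 + 13.3084*y^3 - 19.4442*y^2 - 18.4814*y - 18.3286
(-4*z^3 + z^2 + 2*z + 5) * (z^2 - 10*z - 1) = -4*z^5 + 41*z^4 - 4*z^3 - 16*z^2 - 52*z - 5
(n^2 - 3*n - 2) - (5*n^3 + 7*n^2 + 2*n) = -5*n^3 - 6*n^2 - 5*n - 2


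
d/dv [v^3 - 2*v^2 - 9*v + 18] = 3*v^2 - 4*v - 9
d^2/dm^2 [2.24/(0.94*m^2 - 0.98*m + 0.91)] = (-3.958528*m^2 + 4.126976*m + 2.24*(1.88*m - 0.98)*(3.76*m - 1.96) - 3.832192)/(0.94*m^2 - 0.98*m + 0.91)^3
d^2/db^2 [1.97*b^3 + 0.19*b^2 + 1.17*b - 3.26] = 11.82*b + 0.38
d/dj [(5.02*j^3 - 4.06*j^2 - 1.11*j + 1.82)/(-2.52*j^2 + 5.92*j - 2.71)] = (-12.6504*j^4 + 59.4368*j^3 - 67.645*j^2 + 31.178*j - 7.7663)/(6.3504*j^4 - 29.8368*j^3 + 48.7048*j^2 - 32.0864*j + 7.3441)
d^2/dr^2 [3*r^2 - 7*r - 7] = 6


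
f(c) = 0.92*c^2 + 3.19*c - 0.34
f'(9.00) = 19.75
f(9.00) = 102.89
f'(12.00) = 25.27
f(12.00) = 170.42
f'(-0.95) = 1.44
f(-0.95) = -2.54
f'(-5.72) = -7.33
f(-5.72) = 11.51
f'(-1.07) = 1.22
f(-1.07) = -2.70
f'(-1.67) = 0.12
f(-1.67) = -3.10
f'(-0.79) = 1.74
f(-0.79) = -2.29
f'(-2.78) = -1.93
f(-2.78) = -2.10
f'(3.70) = 10.00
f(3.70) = 24.06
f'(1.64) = 6.21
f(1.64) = 7.37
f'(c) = 1.84*c + 3.19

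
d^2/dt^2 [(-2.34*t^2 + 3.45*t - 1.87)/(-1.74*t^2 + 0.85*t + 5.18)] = (7.105427357601e-15*t^4 - 13.96872*t^3 + 160.515*t^2 - 203.16762*t + 192.36785)/(5.268024*t^6 - 7.72038*t^5 - 43.277454*t^4 + 45.353195*t^3 + 128.837478*t^2 - 68.42262*t - 138.991832)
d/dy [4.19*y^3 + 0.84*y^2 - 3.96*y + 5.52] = 12.57*y^2 + 1.68*y - 3.96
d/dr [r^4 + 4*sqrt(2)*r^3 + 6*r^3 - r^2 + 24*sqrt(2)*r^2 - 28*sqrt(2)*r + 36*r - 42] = 4*r^3 + 12*sqrt(2)*r^2 + 18*r^2 - 2*r + 48*sqrt(2)*r - 28*sqrt(2) + 36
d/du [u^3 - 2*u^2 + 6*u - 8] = 3*u^2 - 4*u + 6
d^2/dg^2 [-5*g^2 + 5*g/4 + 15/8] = -10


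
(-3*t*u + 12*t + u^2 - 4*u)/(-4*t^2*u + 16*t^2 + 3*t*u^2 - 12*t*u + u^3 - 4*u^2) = (3*t - u)/(4*t^2 - 3*t*u - u^2)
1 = 1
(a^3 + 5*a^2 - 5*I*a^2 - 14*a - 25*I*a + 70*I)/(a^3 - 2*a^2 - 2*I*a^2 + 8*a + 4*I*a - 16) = (a^2 + a*(7 - 5*I) - 35*I)/(a^2 - 2*I*a + 8)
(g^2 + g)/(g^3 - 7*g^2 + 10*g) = (g + 1)/(g^2 - 7*g + 10)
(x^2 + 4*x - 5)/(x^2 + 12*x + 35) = (x - 1)/(x + 7)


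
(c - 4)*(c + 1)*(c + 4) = c^3 + c^2 - 16*c - 16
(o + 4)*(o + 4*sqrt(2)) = o^2 + 4*o + 4*sqrt(2)*o + 16*sqrt(2)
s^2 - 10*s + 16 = (s - 8)*(s - 2)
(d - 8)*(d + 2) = d^2 - 6*d - 16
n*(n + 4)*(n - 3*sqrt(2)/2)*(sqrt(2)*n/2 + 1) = sqrt(2)*n^4/2 - n^3/2 + 2*sqrt(2)*n^3 - 3*sqrt(2)*n^2/2 - 2*n^2 - 6*sqrt(2)*n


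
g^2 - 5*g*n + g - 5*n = (g + 1)*(g - 5*n)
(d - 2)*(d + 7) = d^2 + 5*d - 14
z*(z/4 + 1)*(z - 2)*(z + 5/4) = z^4/4 + 13*z^3/16 - 11*z^2/8 - 5*z/2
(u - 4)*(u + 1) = u^2 - 3*u - 4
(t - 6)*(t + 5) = t^2 - t - 30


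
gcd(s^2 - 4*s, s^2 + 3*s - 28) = s - 4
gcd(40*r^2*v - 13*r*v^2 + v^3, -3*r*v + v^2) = v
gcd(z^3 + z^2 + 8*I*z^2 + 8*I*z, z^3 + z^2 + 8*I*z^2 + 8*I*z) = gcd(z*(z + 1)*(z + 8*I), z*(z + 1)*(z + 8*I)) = z^3 + z^2*(1 + 8*I) + 8*I*z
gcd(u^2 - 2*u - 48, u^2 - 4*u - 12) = 1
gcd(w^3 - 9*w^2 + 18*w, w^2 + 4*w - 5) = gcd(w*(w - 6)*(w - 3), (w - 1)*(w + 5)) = 1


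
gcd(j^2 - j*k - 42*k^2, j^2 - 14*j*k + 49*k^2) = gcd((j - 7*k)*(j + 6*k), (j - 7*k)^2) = j - 7*k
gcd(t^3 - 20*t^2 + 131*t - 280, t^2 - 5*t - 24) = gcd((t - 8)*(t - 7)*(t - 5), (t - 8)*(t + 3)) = t - 8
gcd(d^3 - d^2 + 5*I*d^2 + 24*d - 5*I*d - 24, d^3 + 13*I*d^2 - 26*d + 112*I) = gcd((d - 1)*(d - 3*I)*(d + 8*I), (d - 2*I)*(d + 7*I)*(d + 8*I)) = d + 8*I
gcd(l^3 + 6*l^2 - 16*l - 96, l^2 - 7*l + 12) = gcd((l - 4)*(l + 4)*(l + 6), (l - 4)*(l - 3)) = l - 4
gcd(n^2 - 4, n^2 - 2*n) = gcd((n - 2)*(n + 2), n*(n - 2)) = n - 2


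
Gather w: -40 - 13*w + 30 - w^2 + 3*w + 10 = -w^2 - 10*w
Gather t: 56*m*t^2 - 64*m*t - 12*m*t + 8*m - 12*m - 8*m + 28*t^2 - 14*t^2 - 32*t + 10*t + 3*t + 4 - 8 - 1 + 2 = -12*m + t^2*(56*m + 14) + t*(-76*m - 19) - 3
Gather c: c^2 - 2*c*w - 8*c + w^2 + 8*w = c^2 + c*(-2*w - 8) + w^2 + 8*w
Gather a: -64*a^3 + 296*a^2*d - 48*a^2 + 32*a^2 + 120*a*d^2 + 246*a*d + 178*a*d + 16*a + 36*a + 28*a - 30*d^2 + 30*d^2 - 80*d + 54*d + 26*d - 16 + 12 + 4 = -64*a^3 + a^2*(296*d - 16) + a*(120*d^2 + 424*d + 80)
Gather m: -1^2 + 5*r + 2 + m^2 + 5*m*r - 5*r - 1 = m^2 + 5*m*r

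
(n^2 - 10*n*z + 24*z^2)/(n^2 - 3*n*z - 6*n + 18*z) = (n^2 - 10*n*z + 24*z^2)/(n^2 - 3*n*z - 6*n + 18*z)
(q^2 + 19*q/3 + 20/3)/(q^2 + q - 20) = (q + 4/3)/(q - 4)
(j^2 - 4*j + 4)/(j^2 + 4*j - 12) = (j - 2)/(j + 6)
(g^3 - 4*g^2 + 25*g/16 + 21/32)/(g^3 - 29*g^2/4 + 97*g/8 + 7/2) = (g - 3/4)/(g - 4)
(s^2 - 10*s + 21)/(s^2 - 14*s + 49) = (s - 3)/(s - 7)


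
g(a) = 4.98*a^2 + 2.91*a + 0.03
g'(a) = 9.96*a + 2.91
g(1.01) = 8.05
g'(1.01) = 12.97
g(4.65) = 121.24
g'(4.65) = 49.22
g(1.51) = 15.78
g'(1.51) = 17.95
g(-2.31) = 19.88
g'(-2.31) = -20.10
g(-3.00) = 36.12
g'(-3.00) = -26.97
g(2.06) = 27.16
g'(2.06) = 23.43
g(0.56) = 3.22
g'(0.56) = 8.49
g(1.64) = 18.20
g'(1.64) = 19.24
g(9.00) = 429.60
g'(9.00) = 92.55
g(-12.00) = 682.23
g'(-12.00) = -116.61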